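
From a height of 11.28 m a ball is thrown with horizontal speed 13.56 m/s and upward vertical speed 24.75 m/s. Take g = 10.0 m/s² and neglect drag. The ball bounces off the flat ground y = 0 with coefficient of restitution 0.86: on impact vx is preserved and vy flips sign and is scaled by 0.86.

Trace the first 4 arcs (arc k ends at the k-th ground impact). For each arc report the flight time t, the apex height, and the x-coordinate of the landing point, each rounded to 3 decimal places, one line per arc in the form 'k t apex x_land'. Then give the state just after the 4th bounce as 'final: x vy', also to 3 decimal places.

Arc 1: start y=11.280, vy=24.750 → t=5.370, apex=41.908, x_land=72.819, impact vy=-28.951
  bounce: vy ← 0.86·28.951 = 24.898
Arc 2: start y=0.000, vy=24.898 → t=4.980, apex=30.995, x_land=140.342, impact vy=-24.898
  bounce: vy ← 0.86·24.898 = 21.412
Arc 3: start y=0.000, vy=21.412 → t=4.282, apex=22.924, x_land=198.412, impact vy=-21.412
  bounce: vy ← 0.86·21.412 = 18.414
Arc 4: start y=0.000, vy=18.414 → t=3.683, apex=16.955, x_land=248.352, impact vy=-18.414
  bounce: vy ← 0.86·18.414 = 15.836

1 5.370 41.908 72.819
2 4.980 30.995 140.342
3 4.282 22.924 198.412
4 3.683 16.955 248.352
final: 248.352 15.836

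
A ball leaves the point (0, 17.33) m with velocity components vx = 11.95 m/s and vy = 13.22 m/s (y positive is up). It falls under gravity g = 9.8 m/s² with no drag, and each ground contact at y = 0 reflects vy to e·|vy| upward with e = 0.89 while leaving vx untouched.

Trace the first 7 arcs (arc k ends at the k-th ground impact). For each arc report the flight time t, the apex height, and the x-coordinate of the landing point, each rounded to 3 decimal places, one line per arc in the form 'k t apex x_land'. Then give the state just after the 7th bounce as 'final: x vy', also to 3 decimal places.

Arc 1: start y=17.330, vy=13.220 → t=3.663, apex=26.247, x_land=43.777, impact vy=-22.681
  bounce: vy ← 0.89·22.681 = 20.186
Arc 2: start y=0.000, vy=20.186 → t=4.120, apex=20.790, x_land=93.007, impact vy=-20.186
  bounce: vy ← 0.89·20.186 = 17.966
Arc 3: start y=0.000, vy=17.966 → t=3.666, apex=16.468, x_land=136.822, impact vy=-17.966
  bounce: vy ← 0.89·17.966 = 15.990
Arc 4: start y=0.000, vy=15.990 → t=3.263, apex=13.044, x_land=175.817, impact vy=-15.990
  bounce: vy ← 0.89·15.990 = 14.231
Arc 5: start y=0.000, vy=14.231 → t=2.904, apex=10.332, x_land=210.522, impact vy=-14.231
  bounce: vy ← 0.89·14.231 = 12.665
Arc 6: start y=0.000, vy=12.665 → t=2.585, apex=8.184, x_land=241.410, impact vy=-12.665
  bounce: vy ← 0.89·12.665 = 11.272
Arc 7: start y=0.000, vy=11.272 → t=2.300, apex=6.483, x_land=268.900, impact vy=-11.272
  bounce: vy ← 0.89·11.272 = 10.032

1 3.663 26.247 43.777
2 4.120 20.790 93.007
3 3.666 16.468 136.822
4 3.263 13.044 175.817
5 2.904 10.332 210.522
6 2.585 8.184 241.410
7 2.300 6.483 268.900
final: 268.900 10.032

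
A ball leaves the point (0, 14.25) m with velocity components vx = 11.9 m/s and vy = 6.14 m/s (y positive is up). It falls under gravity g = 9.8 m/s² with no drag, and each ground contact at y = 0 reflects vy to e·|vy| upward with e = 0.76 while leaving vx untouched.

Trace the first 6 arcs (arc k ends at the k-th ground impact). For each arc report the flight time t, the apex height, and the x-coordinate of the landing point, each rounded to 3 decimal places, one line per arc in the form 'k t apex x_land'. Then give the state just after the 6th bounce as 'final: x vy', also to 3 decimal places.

Arc 1: start y=14.250, vy=6.140 → t=2.443, apex=16.173, x_land=29.075, impact vy=-17.804
  bounce: vy ← 0.76·17.804 = 13.531
Arc 2: start y=0.000, vy=13.531 → t=2.762, apex=9.342, x_land=61.937, impact vy=-13.531
  bounce: vy ← 0.76·13.531 = 10.284
Arc 3: start y=0.000, vy=10.284 → t=2.099, apex=5.396, x_land=86.913, impact vy=-10.284
  bounce: vy ← 0.76·10.284 = 7.816
Arc 4: start y=0.000, vy=7.816 → t=1.595, apex=3.117, x_land=105.894, impact vy=-7.816
  bounce: vy ← 0.76·7.816 = 5.940
Arc 5: start y=0.000, vy=5.940 → t=1.212, apex=1.800, x_land=120.319, impact vy=-5.940
  bounce: vy ← 0.76·5.940 = 4.514
Arc 6: start y=0.000, vy=4.514 → t=0.921, apex=1.040, x_land=131.283, impact vy=-4.514
  bounce: vy ← 0.76·4.514 = 3.431

1 2.443 16.173 29.075
2 2.762 9.342 61.937
3 2.099 5.396 86.913
4 1.595 3.117 105.894
5 1.212 1.800 120.319
6 0.921 1.040 131.283
final: 131.283 3.431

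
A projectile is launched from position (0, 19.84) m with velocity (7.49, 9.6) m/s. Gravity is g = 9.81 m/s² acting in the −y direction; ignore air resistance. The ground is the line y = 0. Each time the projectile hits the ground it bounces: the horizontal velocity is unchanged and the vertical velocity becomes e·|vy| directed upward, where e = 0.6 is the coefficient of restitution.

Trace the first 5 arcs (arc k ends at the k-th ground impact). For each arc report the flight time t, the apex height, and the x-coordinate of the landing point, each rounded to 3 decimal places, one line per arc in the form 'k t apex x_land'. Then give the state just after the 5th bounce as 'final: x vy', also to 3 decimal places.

1 3.215 24.537 24.082
2 2.684 8.833 44.185
3 1.610 3.180 56.246
4 0.966 1.145 63.483
5 0.580 0.412 67.826
final: 67.826 1.706

Arc 1: start y=19.840, vy=9.600 → t=3.215, apex=24.537, x_land=24.082, impact vy=-21.941
  bounce: vy ← 0.6·21.941 = 13.165
Arc 2: start y=0.000, vy=13.165 → t=2.684, apex=8.833, x_land=44.185, impact vy=-13.165
  bounce: vy ← 0.6·13.165 = 7.899
Arc 3: start y=0.000, vy=7.899 → t=1.610, apex=3.180, x_land=56.246, impact vy=-7.899
  bounce: vy ← 0.6·7.899 = 4.739
Arc 4: start y=0.000, vy=4.739 → t=0.966, apex=1.145, x_land=63.483, impact vy=-4.739
  bounce: vy ← 0.6·4.739 = 2.844
Arc 5: start y=0.000, vy=2.844 → t=0.580, apex=0.412, x_land=67.826, impact vy=-2.844
  bounce: vy ← 0.6·2.844 = 1.706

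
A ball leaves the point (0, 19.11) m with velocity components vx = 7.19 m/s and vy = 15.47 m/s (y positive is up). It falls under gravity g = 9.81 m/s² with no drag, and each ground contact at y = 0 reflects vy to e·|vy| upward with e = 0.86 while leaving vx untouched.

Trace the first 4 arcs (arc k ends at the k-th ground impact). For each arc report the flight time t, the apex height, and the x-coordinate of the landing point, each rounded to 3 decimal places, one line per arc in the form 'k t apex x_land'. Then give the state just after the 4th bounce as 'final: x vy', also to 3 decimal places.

Arc 1: start y=19.110, vy=15.470 → t=4.103, apex=31.308, x_land=29.503, impact vy=-24.784
  bounce: vy ← 0.86·24.784 = 21.314
Arc 2: start y=0.000, vy=21.314 → t=4.345, apex=23.155, x_land=60.747, impact vy=-21.314
  bounce: vy ← 0.86·21.314 = 18.330
Arc 3: start y=0.000, vy=18.330 → t=3.737, apex=17.126, x_land=87.617, impact vy=-18.330
  bounce: vy ← 0.86·18.330 = 15.764
Arc 4: start y=0.000, vy=15.764 → t=3.214, apex=12.666, x_land=110.725, impact vy=-15.764
  bounce: vy ← 0.86·15.764 = 13.557

1 4.103 31.308 29.503
2 4.345 23.155 60.747
3 3.737 17.126 87.617
4 3.214 12.666 110.725
final: 110.725 13.557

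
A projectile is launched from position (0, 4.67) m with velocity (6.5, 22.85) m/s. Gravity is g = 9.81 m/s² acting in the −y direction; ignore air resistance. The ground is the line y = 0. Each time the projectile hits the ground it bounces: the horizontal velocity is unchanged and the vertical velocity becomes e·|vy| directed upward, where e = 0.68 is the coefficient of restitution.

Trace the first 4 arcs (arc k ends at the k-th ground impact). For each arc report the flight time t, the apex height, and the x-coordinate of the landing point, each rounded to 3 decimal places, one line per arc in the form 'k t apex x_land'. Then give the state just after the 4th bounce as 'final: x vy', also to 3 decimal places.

1 4.855 31.282 31.555
2 3.435 14.465 53.879
3 2.335 6.688 69.060
4 1.588 3.093 79.383
final: 79.383 5.297

Arc 1: start y=4.670, vy=22.850 → t=4.855, apex=31.282, x_land=31.555, impact vy=-24.774
  bounce: vy ← 0.68·24.774 = 16.846
Arc 2: start y=0.000, vy=16.846 → t=3.435, apex=14.465, x_land=53.879, impact vy=-16.846
  bounce: vy ← 0.68·16.846 = 11.455
Arc 3: start y=0.000, vy=11.455 → t=2.335, apex=6.688, x_land=69.060, impact vy=-11.455
  bounce: vy ← 0.68·11.455 = 7.790
Arc 4: start y=0.000, vy=7.790 → t=1.588, apex=3.093, x_land=79.383, impact vy=-7.790
  bounce: vy ← 0.68·7.790 = 5.297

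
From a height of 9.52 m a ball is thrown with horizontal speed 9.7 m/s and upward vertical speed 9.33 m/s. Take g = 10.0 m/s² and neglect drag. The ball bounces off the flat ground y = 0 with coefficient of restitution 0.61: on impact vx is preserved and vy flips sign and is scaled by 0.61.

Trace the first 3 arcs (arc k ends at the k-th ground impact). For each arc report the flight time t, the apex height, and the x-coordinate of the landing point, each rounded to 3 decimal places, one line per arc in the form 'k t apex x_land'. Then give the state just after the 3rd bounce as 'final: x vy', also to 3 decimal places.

1 2.599 13.872 25.207
2 2.032 5.162 44.919
3 1.240 1.921 56.943
final: 56.943 3.781

Arc 1: start y=9.520, vy=9.330 → t=2.599, apex=13.872, x_land=25.207, impact vy=-16.657
  bounce: vy ← 0.61·16.657 = 10.161
Arc 2: start y=0.000, vy=10.161 → t=2.032, apex=5.162, x_land=44.919, impact vy=-10.161
  bounce: vy ← 0.61·10.161 = 6.198
Arc 3: start y=0.000, vy=6.198 → t=1.240, apex=1.921, x_land=56.943, impact vy=-6.198
  bounce: vy ← 0.61·6.198 = 3.781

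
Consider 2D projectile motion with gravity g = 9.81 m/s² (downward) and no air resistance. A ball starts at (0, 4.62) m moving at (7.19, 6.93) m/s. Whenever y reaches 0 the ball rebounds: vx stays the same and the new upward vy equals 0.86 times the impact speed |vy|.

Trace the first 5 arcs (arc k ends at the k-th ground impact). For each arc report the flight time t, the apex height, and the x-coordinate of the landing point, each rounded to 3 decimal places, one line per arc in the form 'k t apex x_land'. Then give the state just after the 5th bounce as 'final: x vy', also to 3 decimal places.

Arc 1: start y=4.620, vy=6.930 → t=1.907, apex=7.068, x_land=13.710, impact vy=-11.776
  bounce: vy ← 0.86·11.776 = 10.127
Arc 2: start y=0.000, vy=10.127 → t=2.065, apex=5.227, x_land=28.555, impact vy=-10.127
  bounce: vy ← 0.86·10.127 = 8.709
Arc 3: start y=0.000, vy=8.709 → t=1.776, apex=3.866, x_land=41.322, impact vy=-8.709
  bounce: vy ← 0.86·8.709 = 7.490
Arc 4: start y=0.000, vy=7.490 → t=1.527, apex=2.859, x_land=52.301, impact vy=-7.490
  bounce: vy ← 0.86·7.490 = 6.441
Arc 5: start y=0.000, vy=6.441 → t=1.313, apex=2.115, x_land=61.743, impact vy=-6.441
  bounce: vy ← 0.86·6.441 = 5.540

1 1.907 7.068 13.710
2 2.065 5.227 28.555
3 1.776 3.866 41.322
4 1.527 2.859 52.301
5 1.313 2.115 61.743
final: 61.743 5.540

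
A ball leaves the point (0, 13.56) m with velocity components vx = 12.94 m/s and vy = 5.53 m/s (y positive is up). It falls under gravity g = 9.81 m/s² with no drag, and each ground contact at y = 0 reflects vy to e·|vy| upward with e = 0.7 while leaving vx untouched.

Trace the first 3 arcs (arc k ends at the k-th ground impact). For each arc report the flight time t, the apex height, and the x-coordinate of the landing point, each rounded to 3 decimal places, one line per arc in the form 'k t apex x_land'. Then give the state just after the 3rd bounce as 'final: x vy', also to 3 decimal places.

Arc 1: start y=13.560, vy=5.530 → t=2.319, apex=15.119, x_land=30.012, impact vy=-17.223
  bounce: vy ← 0.7·17.223 = 12.056
Arc 2: start y=0.000, vy=12.056 → t=2.458, apex=7.408, x_land=61.818, impact vy=-12.056
  bounce: vy ← 0.7·12.056 = 8.439
Arc 3: start y=0.000, vy=8.439 → t=1.721, apex=3.630, x_land=84.081, impact vy=-8.439
  bounce: vy ← 0.7·8.439 = 5.907

1 2.319 15.119 30.012
2 2.458 7.408 61.818
3 1.721 3.630 84.081
final: 84.081 5.907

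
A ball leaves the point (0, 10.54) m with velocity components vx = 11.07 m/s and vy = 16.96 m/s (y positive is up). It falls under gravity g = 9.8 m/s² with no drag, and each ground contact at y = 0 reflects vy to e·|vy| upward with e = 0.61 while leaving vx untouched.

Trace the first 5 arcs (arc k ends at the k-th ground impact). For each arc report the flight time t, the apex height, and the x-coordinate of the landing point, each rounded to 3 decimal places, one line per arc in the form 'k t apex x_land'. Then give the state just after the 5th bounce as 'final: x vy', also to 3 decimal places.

Arc 1: start y=10.540, vy=16.960 → t=3.999, apex=25.216, x_land=44.270, impact vy=-22.231
  bounce: vy ← 0.61·22.231 = 13.561
Arc 2: start y=0.000, vy=13.561 → t=2.768, apex=9.383, x_land=74.907, impact vy=-13.561
  bounce: vy ← 0.61·13.561 = 8.272
Arc 3: start y=0.000, vy=8.272 → t=1.688, apex=3.491, x_land=93.595, impact vy=-8.272
  bounce: vy ← 0.61·8.272 = 5.046
Arc 4: start y=0.000, vy=5.046 → t=1.030, apex=1.299, x_land=104.995, impact vy=-5.046
  bounce: vy ← 0.61·5.046 = 3.078
Arc 5: start y=0.000, vy=3.078 → t=0.628, apex=0.483, x_land=111.949, impact vy=-3.078
  bounce: vy ← 0.61·3.078 = 1.878

1 3.999 25.216 44.270
2 2.768 9.383 74.907
3 1.688 3.491 93.595
4 1.030 1.299 104.995
5 0.628 0.483 111.949
final: 111.949 1.878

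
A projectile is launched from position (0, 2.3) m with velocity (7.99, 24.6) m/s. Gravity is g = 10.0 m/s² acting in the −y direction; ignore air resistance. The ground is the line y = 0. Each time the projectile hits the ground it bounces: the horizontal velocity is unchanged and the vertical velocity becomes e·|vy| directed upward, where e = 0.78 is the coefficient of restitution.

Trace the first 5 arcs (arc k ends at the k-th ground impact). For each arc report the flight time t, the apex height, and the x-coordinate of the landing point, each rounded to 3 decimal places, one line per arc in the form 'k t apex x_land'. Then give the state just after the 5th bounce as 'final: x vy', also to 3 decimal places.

Arc 1: start y=2.300, vy=24.600 → t=5.012, apex=32.558, x_land=40.044, impact vy=-25.518
  bounce: vy ← 0.78·25.518 = 19.904
Arc 2: start y=0.000, vy=19.904 → t=3.981, apex=19.808, x_land=71.851, impact vy=-19.904
  bounce: vy ← 0.78·19.904 = 15.525
Arc 3: start y=0.000, vy=15.525 → t=3.105, apex=12.051, x_land=96.660, impact vy=-15.525
  bounce: vy ← 0.78·15.525 = 12.110
Arc 4: start y=0.000, vy=12.110 → t=2.422, apex=7.332, x_land=116.011, impact vy=-12.110
  bounce: vy ← 0.78·12.110 = 9.445
Arc 5: start y=0.000, vy=9.445 → t=1.889, apex=4.461, x_land=131.104, impact vy=-9.445
  bounce: vy ← 0.78·9.445 = 7.367

1 5.012 32.558 40.044
2 3.981 19.808 71.851
3 3.105 12.051 96.660
4 2.422 7.332 116.011
5 1.889 4.461 131.104
final: 131.104 7.367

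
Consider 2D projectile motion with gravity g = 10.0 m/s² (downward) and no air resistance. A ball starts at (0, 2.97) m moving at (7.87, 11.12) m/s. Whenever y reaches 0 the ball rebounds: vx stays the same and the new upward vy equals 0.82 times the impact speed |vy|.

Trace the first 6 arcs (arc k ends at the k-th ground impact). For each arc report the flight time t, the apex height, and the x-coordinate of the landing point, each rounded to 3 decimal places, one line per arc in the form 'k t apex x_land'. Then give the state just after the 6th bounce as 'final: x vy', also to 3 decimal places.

Arc 1: start y=2.970, vy=11.120 → t=2.465, apex=9.153, x_land=19.399, impact vy=-13.530
  bounce: vy ← 0.82·13.530 = 11.094
Arc 2: start y=0.000, vy=11.094 → t=2.219, apex=6.154, x_land=36.862, impact vy=-11.094
  bounce: vy ← 0.82·11.094 = 9.097
Arc 3: start y=0.000, vy=9.097 → t=1.819, apex=4.138, x_land=51.181, impact vy=-9.097
  bounce: vy ← 0.82·9.097 = 7.460
Arc 4: start y=0.000, vy=7.460 → t=1.492, apex=2.782, x_land=62.923, impact vy=-7.460
  bounce: vy ← 0.82·7.460 = 6.117
Arc 5: start y=0.000, vy=6.117 → t=1.223, apex=1.871, x_land=72.551, impact vy=-6.117
  bounce: vy ← 0.82·6.117 = 5.016
Arc 6: start y=0.000, vy=5.016 → t=1.003, apex=1.258, x_land=80.447, impact vy=-5.016
  bounce: vy ← 0.82·5.016 = 4.113

1 2.465 9.153 19.399
2 2.219 6.154 36.862
3 1.819 4.138 51.181
4 1.492 2.782 62.923
5 1.223 1.871 72.551
6 1.003 1.258 80.447
final: 80.447 4.113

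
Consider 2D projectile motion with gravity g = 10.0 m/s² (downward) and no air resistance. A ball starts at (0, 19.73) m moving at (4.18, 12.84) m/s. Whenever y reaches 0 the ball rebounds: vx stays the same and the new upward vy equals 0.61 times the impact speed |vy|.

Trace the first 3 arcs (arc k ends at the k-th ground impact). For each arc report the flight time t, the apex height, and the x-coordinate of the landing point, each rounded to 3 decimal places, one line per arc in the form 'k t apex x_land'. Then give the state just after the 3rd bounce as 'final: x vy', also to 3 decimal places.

Arc 1: start y=19.730, vy=12.840 → t=3.649, apex=27.973, x_land=15.254, impact vy=-23.653
  bounce: vy ← 0.61·23.653 = 14.428
Arc 2: start y=0.000, vy=14.428 → t=2.886, apex=10.409, x_land=27.316, impact vy=-14.428
  bounce: vy ← 0.61·14.428 = 8.801
Arc 3: start y=0.000, vy=8.801 → t=1.760, apex=3.873, x_land=34.674, impact vy=-8.801
  bounce: vy ← 0.61·8.801 = 5.369

1 3.649 27.973 15.254
2 2.886 10.409 27.316
3 1.760 3.873 34.674
final: 34.674 5.369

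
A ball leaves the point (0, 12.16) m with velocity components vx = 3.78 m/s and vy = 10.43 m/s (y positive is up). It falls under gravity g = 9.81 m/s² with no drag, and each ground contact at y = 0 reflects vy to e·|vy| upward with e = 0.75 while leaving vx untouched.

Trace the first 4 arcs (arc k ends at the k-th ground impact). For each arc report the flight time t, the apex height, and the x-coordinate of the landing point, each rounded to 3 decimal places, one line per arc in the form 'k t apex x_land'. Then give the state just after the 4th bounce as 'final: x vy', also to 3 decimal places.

1 2.963 17.705 11.200
2 2.850 9.959 21.973
3 2.137 5.602 30.052
4 1.603 3.151 36.111
final: 36.111 5.897

Arc 1: start y=12.160, vy=10.430 → t=2.963, apex=17.705, x_land=11.200, impact vy=-18.638
  bounce: vy ← 0.75·18.638 = 13.978
Arc 2: start y=0.000, vy=13.978 → t=2.850, apex=9.959, x_land=21.973, impact vy=-13.978
  bounce: vy ← 0.75·13.978 = 10.484
Arc 3: start y=0.000, vy=10.484 → t=2.137, apex=5.602, x_land=30.052, impact vy=-10.484
  bounce: vy ← 0.75·10.484 = 7.863
Arc 4: start y=0.000, vy=7.863 → t=1.603, apex=3.151, x_land=36.111, impact vy=-7.863
  bounce: vy ← 0.75·7.863 = 5.897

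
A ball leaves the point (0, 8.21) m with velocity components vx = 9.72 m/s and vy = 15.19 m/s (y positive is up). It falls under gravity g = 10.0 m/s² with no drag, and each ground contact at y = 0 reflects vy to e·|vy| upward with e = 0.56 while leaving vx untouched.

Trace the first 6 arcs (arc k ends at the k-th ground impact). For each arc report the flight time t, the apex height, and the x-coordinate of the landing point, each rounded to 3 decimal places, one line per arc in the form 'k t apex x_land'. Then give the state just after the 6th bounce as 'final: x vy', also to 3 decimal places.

1 3.506 19.747 34.081
2 2.226 6.193 55.716
3 1.246 1.942 67.831
4 0.698 0.609 74.616
5 0.391 0.191 78.415
6 0.219 0.060 80.543
final: 80.543 0.613

Arc 1: start y=8.210, vy=15.190 → t=3.506, apex=19.747, x_land=34.081, impact vy=-19.873
  bounce: vy ← 0.56·19.873 = 11.129
Arc 2: start y=0.000, vy=11.129 → t=2.226, apex=6.193, x_land=55.716, impact vy=-11.129
  bounce: vy ← 0.56·11.129 = 6.232
Arc 3: start y=0.000, vy=6.232 → t=1.246, apex=1.942, x_land=67.831, impact vy=-6.232
  bounce: vy ← 0.56·6.232 = 3.490
Arc 4: start y=0.000, vy=3.490 → t=0.698, apex=0.609, x_land=74.616, impact vy=-3.490
  bounce: vy ← 0.56·3.490 = 1.954
Arc 5: start y=0.000, vy=1.954 → t=0.391, apex=0.191, x_land=78.415, impact vy=-1.954
  bounce: vy ← 0.56·1.954 = 1.094
Arc 6: start y=0.000, vy=1.094 → t=0.219, apex=0.060, x_land=80.543, impact vy=-1.094
  bounce: vy ← 0.56·1.094 = 0.613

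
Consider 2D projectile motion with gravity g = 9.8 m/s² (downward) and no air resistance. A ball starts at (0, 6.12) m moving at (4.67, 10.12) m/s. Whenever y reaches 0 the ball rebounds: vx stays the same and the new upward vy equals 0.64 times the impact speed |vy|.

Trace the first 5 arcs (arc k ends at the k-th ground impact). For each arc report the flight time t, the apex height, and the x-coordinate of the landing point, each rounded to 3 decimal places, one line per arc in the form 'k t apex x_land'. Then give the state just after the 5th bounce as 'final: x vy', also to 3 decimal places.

Arc 1: start y=6.120, vy=10.120 → t=2.554, apex=11.345, x_land=11.928, impact vy=-14.912
  bounce: vy ← 0.64·14.912 = 9.544
Arc 2: start y=0.000, vy=9.544 → t=1.948, apex=4.647, x_land=21.024, impact vy=-9.544
  bounce: vy ← 0.64·9.544 = 6.108
Arc 3: start y=0.000, vy=6.108 → t=1.247, apex=1.903, x_land=26.845, impact vy=-6.108
  bounce: vy ← 0.64·6.108 = 3.909
Arc 4: start y=0.000, vy=3.909 → t=0.798, apex=0.780, x_land=30.571, impact vy=-3.909
  bounce: vy ← 0.64·3.909 = 2.502
Arc 5: start y=0.000, vy=2.502 → t=0.511, apex=0.319, x_land=32.955, impact vy=-2.502
  bounce: vy ← 0.64·2.502 = 1.601

1 2.554 11.345 11.928
2 1.948 4.647 21.024
3 1.247 1.903 26.845
4 0.798 0.780 30.571
5 0.511 0.319 32.955
final: 32.955 1.601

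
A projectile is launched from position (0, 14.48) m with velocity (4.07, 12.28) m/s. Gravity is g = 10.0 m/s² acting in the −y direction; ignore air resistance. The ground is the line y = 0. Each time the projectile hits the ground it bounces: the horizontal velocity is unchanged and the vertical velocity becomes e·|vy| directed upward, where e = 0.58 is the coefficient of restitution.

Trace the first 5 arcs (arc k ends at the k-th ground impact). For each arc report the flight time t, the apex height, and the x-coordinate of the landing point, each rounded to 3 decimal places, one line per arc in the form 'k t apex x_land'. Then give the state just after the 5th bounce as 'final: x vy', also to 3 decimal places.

1 3.327 22.020 13.539
2 2.434 7.408 23.447
3 1.412 2.492 29.193
4 0.819 0.838 32.526
5 0.475 0.282 34.459
final: 34.459 1.377

Arc 1: start y=14.480, vy=12.280 → t=3.327, apex=22.020, x_land=13.539, impact vy=-20.986
  bounce: vy ← 0.58·20.986 = 12.172
Arc 2: start y=0.000, vy=12.172 → t=2.434, apex=7.408, x_land=23.447, impact vy=-12.172
  bounce: vy ← 0.58·12.172 = 7.060
Arc 3: start y=0.000, vy=7.060 → t=1.412, apex=2.492, x_land=29.193, impact vy=-7.060
  bounce: vy ← 0.58·7.060 = 4.095
Arc 4: start y=0.000, vy=4.095 → t=0.819, apex=0.838, x_land=32.526, impact vy=-4.095
  bounce: vy ← 0.58·4.095 = 2.375
Arc 5: start y=0.000, vy=2.375 → t=0.475, apex=0.282, x_land=34.459, impact vy=-2.375
  bounce: vy ← 0.58·2.375 = 1.377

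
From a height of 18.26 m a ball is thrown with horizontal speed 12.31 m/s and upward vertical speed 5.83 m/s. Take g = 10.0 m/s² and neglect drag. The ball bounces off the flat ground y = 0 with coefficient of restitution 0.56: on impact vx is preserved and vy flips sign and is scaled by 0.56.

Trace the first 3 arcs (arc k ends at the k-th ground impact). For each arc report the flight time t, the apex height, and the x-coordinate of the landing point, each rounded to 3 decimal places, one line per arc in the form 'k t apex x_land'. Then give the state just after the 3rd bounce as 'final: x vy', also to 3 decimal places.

Arc 1: start y=18.260, vy=5.830 → t=2.581, apex=19.959, x_land=31.772, impact vy=-19.980
  bounce: vy ← 0.56·19.980 = 11.189
Arc 2: start y=0.000, vy=11.189 → t=2.238, apex=6.259, x_land=59.318, impact vy=-11.189
  bounce: vy ← 0.56·11.189 = 6.266
Arc 3: start y=0.000, vy=6.266 → t=1.253, apex=1.963, x_land=74.744, impact vy=-6.266
  bounce: vy ← 0.56·6.266 = 3.509

1 2.581 19.959 31.772
2 2.238 6.259 59.318
3 1.253 1.963 74.744
final: 74.744 3.509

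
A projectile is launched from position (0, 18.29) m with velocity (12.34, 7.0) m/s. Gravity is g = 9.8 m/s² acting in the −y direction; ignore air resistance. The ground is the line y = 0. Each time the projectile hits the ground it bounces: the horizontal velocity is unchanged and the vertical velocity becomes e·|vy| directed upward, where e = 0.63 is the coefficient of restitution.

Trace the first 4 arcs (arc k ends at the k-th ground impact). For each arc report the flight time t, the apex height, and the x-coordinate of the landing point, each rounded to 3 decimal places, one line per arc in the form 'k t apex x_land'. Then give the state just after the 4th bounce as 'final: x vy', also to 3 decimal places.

Arc 1: start y=18.290, vy=7.000 → t=2.774, apex=20.790, x_land=34.232, impact vy=-20.186
  bounce: vy ← 0.63·20.186 = 12.717
Arc 2: start y=0.000, vy=12.717 → t=2.595, apex=8.252, x_land=66.259, impact vy=-12.717
  bounce: vy ← 0.63·12.717 = 8.012
Arc 3: start y=0.000, vy=8.012 → t=1.635, apex=3.275, x_land=86.436, impact vy=-8.012
  bounce: vy ← 0.63·8.012 = 5.048
Arc 4: start y=0.000, vy=5.048 → t=1.030, apex=1.300, x_land=99.148, impact vy=-5.048
  bounce: vy ← 0.63·5.048 = 3.180

1 2.774 20.790 34.232
2 2.595 8.252 66.259
3 1.635 3.275 86.436
4 1.030 1.300 99.148
final: 99.148 3.180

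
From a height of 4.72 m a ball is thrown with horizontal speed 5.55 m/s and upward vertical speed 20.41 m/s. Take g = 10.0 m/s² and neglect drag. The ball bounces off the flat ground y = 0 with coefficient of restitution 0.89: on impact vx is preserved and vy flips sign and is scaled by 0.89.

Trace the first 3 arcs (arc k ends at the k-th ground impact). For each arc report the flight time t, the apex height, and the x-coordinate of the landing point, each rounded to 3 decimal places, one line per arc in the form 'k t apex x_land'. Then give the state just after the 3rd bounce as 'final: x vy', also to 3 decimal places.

1 4.301 25.548 23.873
2 4.024 20.237 46.204
3 3.581 16.030 66.079
final: 66.079 15.936

Arc 1: start y=4.720, vy=20.410 → t=4.301, apex=25.548, x_land=23.873, impact vy=-22.605
  bounce: vy ← 0.89·22.605 = 20.118
Arc 2: start y=0.000, vy=20.118 → t=4.024, apex=20.237, x_land=46.204, impact vy=-20.118
  bounce: vy ← 0.89·20.118 = 17.905
Arc 3: start y=0.000, vy=17.905 → t=3.581, apex=16.030, x_land=66.079, impact vy=-17.905
  bounce: vy ← 0.89·17.905 = 15.936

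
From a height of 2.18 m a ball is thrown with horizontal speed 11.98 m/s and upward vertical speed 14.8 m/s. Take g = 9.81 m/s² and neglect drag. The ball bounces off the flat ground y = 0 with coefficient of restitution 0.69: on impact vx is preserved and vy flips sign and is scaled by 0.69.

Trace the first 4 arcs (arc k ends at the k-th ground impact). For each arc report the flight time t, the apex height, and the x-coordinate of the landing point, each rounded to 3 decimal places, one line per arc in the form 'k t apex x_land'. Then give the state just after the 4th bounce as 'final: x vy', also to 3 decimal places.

Arc 1: start y=2.180, vy=14.800 → t=3.158, apex=13.344, x_land=37.834, impact vy=-16.181
  bounce: vy ← 0.69·16.181 = 11.165
Arc 2: start y=0.000, vy=11.165 → t=2.276, apex=6.353, x_land=65.102, impact vy=-11.165
  bounce: vy ← 0.69·11.165 = 7.704
Arc 3: start y=0.000, vy=7.704 → t=1.571, apex=3.025, x_land=83.917, impact vy=-7.704
  bounce: vy ← 0.69·7.704 = 5.315
Arc 4: start y=0.000, vy=5.315 → t=1.084, apex=1.440, x_land=96.900, impact vy=-5.315
  bounce: vy ← 0.69·5.315 = 3.668

1 3.158 13.344 37.834
2 2.276 6.353 65.102
3 1.571 3.025 83.917
4 1.084 1.440 96.900
final: 96.900 3.668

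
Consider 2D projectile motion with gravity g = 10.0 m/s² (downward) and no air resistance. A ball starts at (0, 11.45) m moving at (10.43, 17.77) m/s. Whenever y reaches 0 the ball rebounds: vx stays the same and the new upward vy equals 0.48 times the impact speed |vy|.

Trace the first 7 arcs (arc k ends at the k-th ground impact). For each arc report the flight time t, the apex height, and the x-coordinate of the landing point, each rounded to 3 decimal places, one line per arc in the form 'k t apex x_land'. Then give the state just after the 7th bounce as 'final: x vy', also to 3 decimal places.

Arc 1: start y=11.450, vy=17.770 → t=4.111, apex=27.239, x_land=42.878, impact vy=-23.340
  bounce: vy ← 0.48·23.340 = 11.203
Arc 2: start y=0.000, vy=11.203 → t=2.241, apex=6.276, x_land=66.248, impact vy=-11.203
  bounce: vy ← 0.48·11.203 = 5.378
Arc 3: start y=0.000, vy=5.378 → t=1.076, apex=1.446, x_land=77.466, impact vy=-5.378
  bounce: vy ← 0.48·5.378 = 2.581
Arc 4: start y=0.000, vy=2.581 → t=0.516, apex=0.333, x_land=82.851, impact vy=-2.581
  bounce: vy ← 0.48·2.581 = 1.239
Arc 5: start y=0.000, vy=1.239 → t=0.248, apex=0.077, x_land=85.435, impact vy=-1.239
  bounce: vy ← 0.48·1.239 = 0.595
Arc 6: start y=0.000, vy=0.595 → t=0.119, apex=0.018, x_land=86.676, impact vy=-0.595
  bounce: vy ← 0.48·0.595 = 0.285
Arc 7: start y=0.000, vy=0.285 → t=0.057, apex=0.004, x_land=87.271, impact vy=-0.285
  bounce: vy ← 0.48·0.285 = 0.137

1 4.111 27.239 42.878
2 2.241 6.276 66.248
3 1.076 1.446 77.466
4 0.516 0.333 82.851
5 0.248 0.077 85.435
6 0.119 0.018 86.676
7 0.057 0.004 87.271
final: 87.271 0.137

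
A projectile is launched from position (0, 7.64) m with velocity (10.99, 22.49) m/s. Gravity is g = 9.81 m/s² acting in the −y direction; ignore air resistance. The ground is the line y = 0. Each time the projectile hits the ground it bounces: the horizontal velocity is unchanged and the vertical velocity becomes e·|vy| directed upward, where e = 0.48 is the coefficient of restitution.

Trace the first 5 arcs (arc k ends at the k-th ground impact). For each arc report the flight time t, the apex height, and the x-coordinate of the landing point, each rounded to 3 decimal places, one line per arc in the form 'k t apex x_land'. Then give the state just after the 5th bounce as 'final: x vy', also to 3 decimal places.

1 4.903 33.420 53.882
2 2.506 7.700 81.421
3 1.203 1.774 94.640
4 0.577 0.409 100.985
5 0.277 0.094 104.031
final: 104.031 0.652

Arc 1: start y=7.640, vy=22.490 → t=4.903, apex=33.420, x_land=53.882, impact vy=-25.607
  bounce: vy ← 0.48·25.607 = 12.291
Arc 2: start y=0.000, vy=12.291 → t=2.506, apex=7.700, x_land=81.421, impact vy=-12.291
  bounce: vy ← 0.48·12.291 = 5.900
Arc 3: start y=0.000, vy=5.900 → t=1.203, apex=1.774, x_land=94.640, impact vy=-5.900
  bounce: vy ← 0.48·5.900 = 2.832
Arc 4: start y=0.000, vy=2.832 → t=0.577, apex=0.409, x_land=100.985, impact vy=-2.832
  bounce: vy ← 0.48·2.832 = 1.359
Arc 5: start y=0.000, vy=1.359 → t=0.277, apex=0.094, x_land=104.031, impact vy=-1.359
  bounce: vy ← 0.48·1.359 = 0.652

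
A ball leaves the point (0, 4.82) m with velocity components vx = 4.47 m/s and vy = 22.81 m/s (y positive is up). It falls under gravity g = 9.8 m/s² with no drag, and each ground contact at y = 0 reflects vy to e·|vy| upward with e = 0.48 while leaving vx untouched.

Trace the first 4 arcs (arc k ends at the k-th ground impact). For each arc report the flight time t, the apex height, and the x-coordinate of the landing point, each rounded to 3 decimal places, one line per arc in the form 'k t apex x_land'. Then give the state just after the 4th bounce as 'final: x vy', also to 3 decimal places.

1 4.858 31.366 21.713
2 2.429 7.227 32.570
3 1.166 1.665 37.782
4 0.560 0.384 40.283
final: 40.283 1.316

Arc 1: start y=4.820, vy=22.810 → t=4.858, apex=31.366, x_land=21.713, impact vy=-24.795
  bounce: vy ← 0.48·24.795 = 11.901
Arc 2: start y=0.000, vy=11.901 → t=2.429, apex=7.227, x_land=32.570, impact vy=-11.901
  bounce: vy ← 0.48·11.901 = 5.713
Arc 3: start y=0.000, vy=5.713 → t=1.166, apex=1.665, x_land=37.782, impact vy=-5.713
  bounce: vy ← 0.48·5.713 = 2.742
Arc 4: start y=0.000, vy=2.742 → t=0.560, apex=0.384, x_land=40.283, impact vy=-2.742
  bounce: vy ← 0.48·2.742 = 1.316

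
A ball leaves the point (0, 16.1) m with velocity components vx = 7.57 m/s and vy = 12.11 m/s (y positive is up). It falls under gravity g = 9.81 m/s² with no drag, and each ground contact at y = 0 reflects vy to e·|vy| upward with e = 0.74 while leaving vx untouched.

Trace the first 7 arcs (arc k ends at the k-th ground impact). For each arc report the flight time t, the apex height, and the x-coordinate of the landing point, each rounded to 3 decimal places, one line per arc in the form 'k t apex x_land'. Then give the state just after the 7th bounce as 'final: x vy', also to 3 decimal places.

Arc 1: start y=16.100, vy=12.110 → t=3.427, apex=23.575, x_land=25.941, impact vy=-21.507
  bounce: vy ← 0.74·21.507 = 15.915
Arc 2: start y=0.000, vy=15.915 → t=3.245, apex=12.909, x_land=50.502, impact vy=-15.915
  bounce: vy ← 0.74·15.915 = 11.777
Arc 3: start y=0.000, vy=11.777 → t=2.401, apex=7.069, x_land=68.678, impact vy=-11.777
  bounce: vy ← 0.74·11.777 = 8.715
Arc 4: start y=0.000, vy=8.715 → t=1.777, apex=3.871, x_land=82.128, impact vy=-8.715
  bounce: vy ← 0.74·8.715 = 6.449
Arc 5: start y=0.000, vy=6.449 → t=1.315, apex=2.120, x_land=92.081, impact vy=-6.449
  bounce: vy ← 0.74·6.449 = 4.772
Arc 6: start y=0.000, vy=4.772 → t=0.973, apex=1.161, x_land=99.447, impact vy=-4.772
  bounce: vy ← 0.74·4.772 = 3.532
Arc 7: start y=0.000, vy=3.532 → t=0.720, apex=0.636, x_land=104.897, impact vy=-3.532
  bounce: vy ← 0.74·3.532 = 2.613

1 3.427 23.575 25.941
2 3.245 12.909 50.502
3 2.401 7.069 68.678
4 1.777 3.871 82.128
5 1.315 2.120 92.081
6 0.973 1.161 99.447
7 0.720 0.636 104.897
final: 104.897 2.613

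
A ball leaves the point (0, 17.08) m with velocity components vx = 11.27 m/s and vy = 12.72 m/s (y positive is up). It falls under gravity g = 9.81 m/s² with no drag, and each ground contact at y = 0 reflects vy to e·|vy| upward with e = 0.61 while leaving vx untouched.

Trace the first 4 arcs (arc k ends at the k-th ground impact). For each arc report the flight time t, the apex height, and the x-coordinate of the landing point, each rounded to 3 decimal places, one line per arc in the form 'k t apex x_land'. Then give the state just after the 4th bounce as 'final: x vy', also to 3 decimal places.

1 3.569 25.327 40.222
2 2.772 9.424 71.465
3 1.691 3.507 90.523
4 1.032 1.305 102.149
final: 102.149 3.086

Arc 1: start y=17.080, vy=12.720 → t=3.569, apex=25.327, x_land=40.222, impact vy=-22.291
  bounce: vy ← 0.61·22.291 = 13.598
Arc 2: start y=0.000, vy=13.598 → t=2.772, apex=9.424, x_land=71.465, impact vy=-13.598
  bounce: vy ← 0.61·13.598 = 8.295
Arc 3: start y=0.000, vy=8.295 → t=1.691, apex=3.507, x_land=90.523, impact vy=-8.295
  bounce: vy ← 0.61·8.295 = 5.060
Arc 4: start y=0.000, vy=5.060 → t=1.032, apex=1.305, x_land=102.149, impact vy=-5.060
  bounce: vy ← 0.61·5.060 = 3.086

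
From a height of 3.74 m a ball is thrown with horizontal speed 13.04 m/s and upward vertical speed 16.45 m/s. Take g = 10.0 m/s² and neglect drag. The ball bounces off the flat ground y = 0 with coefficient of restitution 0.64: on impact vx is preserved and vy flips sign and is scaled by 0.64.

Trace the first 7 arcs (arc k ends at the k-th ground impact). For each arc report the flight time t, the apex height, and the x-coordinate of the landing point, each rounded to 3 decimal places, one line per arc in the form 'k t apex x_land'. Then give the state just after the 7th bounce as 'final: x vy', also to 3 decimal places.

Arc 1: start y=3.740, vy=16.450 → t=3.504, apex=17.270, x_land=45.686, impact vy=-18.585
  bounce: vy ← 0.64·18.585 = 11.894
Arc 2: start y=0.000, vy=11.894 → t=2.379, apex=7.074, x_land=76.706, impact vy=-11.894
  bounce: vy ← 0.64·11.894 = 7.612
Arc 3: start y=0.000, vy=7.612 → t=1.522, apex=2.897, x_land=96.559, impact vy=-7.612
  bounce: vy ← 0.64·7.612 = 4.872
Arc 4: start y=0.000, vy=4.872 → t=0.974, apex=1.187, x_land=109.265, impact vy=-4.872
  bounce: vy ← 0.64·4.872 = 3.118
Arc 5: start y=0.000, vy=3.118 → t=0.624, apex=0.486, x_land=117.397, impact vy=-3.118
  bounce: vy ← 0.64·3.118 = 1.996
Arc 6: start y=0.000, vy=1.996 → t=0.399, apex=0.199, x_land=122.602, impact vy=-1.996
  bounce: vy ← 0.64·1.996 = 1.277
Arc 7: start y=0.000, vy=1.277 → t=0.255, apex=0.082, x_land=125.933, impact vy=-1.277
  bounce: vy ← 0.64·1.277 = 0.817

1 3.504 17.270 45.686
2 2.379 7.074 76.706
3 1.522 2.897 96.559
4 0.974 1.187 109.265
5 0.624 0.486 117.397
6 0.399 0.199 122.602
7 0.255 0.082 125.933
final: 125.933 0.817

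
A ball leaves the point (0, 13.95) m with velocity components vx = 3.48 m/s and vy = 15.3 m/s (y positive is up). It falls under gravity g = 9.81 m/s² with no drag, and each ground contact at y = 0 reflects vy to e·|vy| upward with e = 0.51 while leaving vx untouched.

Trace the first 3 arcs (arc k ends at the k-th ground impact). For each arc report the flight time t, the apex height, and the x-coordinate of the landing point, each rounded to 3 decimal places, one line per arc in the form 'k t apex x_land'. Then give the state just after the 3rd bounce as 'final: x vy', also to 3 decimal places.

Arc 1: start y=13.950, vy=15.300 → t=3.857, apex=25.881, x_land=13.421, impact vy=-22.534
  bounce: vy ← 0.51·22.534 = 11.492
Arc 2: start y=0.000, vy=11.492 → t=2.343, apex=6.732, x_land=21.575, impact vy=-11.492
  bounce: vy ← 0.51·11.492 = 5.861
Arc 3: start y=0.000, vy=5.861 → t=1.195, apex=1.751, x_land=25.733, impact vy=-5.861
  bounce: vy ← 0.51·5.861 = 2.989

1 3.857 25.881 13.421
2 2.343 6.732 21.575
3 1.195 1.751 25.733
final: 25.733 2.989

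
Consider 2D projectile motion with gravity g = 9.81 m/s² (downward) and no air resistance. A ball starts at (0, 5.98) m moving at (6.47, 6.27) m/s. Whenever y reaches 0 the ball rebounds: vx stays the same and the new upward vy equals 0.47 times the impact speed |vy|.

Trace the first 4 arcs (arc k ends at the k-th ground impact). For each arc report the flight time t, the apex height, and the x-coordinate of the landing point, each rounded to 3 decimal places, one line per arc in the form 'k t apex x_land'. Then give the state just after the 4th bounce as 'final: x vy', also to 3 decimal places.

1 1.915 7.984 12.390
2 1.199 1.764 20.149
3 0.564 0.390 23.796
4 0.265 0.086 25.510
final: 25.510 0.611

Arc 1: start y=5.980, vy=6.270 → t=1.915, apex=7.984, x_land=12.390, impact vy=-12.516
  bounce: vy ← 0.47·12.516 = 5.882
Arc 2: start y=0.000, vy=5.882 → t=1.199, apex=1.764, x_land=20.149, impact vy=-5.882
  bounce: vy ← 0.47·5.882 = 2.765
Arc 3: start y=0.000, vy=2.765 → t=0.564, apex=0.390, x_land=23.796, impact vy=-2.765
  bounce: vy ← 0.47·2.765 = 1.299
Arc 4: start y=0.000, vy=1.299 → t=0.265, apex=0.086, x_land=25.510, impact vy=-1.299
  bounce: vy ← 0.47·1.299 = 0.611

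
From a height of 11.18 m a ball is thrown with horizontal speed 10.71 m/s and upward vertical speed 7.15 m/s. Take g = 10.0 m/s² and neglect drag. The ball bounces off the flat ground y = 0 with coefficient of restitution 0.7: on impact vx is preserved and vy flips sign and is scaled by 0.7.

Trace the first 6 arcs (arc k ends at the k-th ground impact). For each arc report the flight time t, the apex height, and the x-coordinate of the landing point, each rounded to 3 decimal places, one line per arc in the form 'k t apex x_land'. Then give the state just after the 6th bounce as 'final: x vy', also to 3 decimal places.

1 2.372 13.736 25.409
2 2.320 6.731 50.261
3 1.624 3.298 67.658
4 1.137 1.616 79.836
5 0.796 0.792 88.360
6 0.557 0.388 94.327
final: 94.327 1.950

Arc 1: start y=11.180, vy=7.150 → t=2.372, apex=13.736, x_land=25.409, impact vy=-16.575
  bounce: vy ← 0.7·16.575 = 11.602
Arc 2: start y=0.000, vy=11.602 → t=2.320, apex=6.731, x_land=50.261, impact vy=-11.602
  bounce: vy ← 0.7·11.602 = 8.122
Arc 3: start y=0.000, vy=8.122 → t=1.624, apex=3.298, x_land=67.658, impact vy=-8.122
  bounce: vy ← 0.7·8.122 = 5.685
Arc 4: start y=0.000, vy=5.685 → t=1.137, apex=1.616, x_land=79.836, impact vy=-5.685
  bounce: vy ← 0.7·5.685 = 3.980
Arc 5: start y=0.000, vy=3.980 → t=0.796, apex=0.792, x_land=88.360, impact vy=-3.980
  bounce: vy ← 0.7·3.980 = 2.786
Arc 6: start y=0.000, vy=2.786 → t=0.557, apex=0.388, x_land=94.327, impact vy=-2.786
  bounce: vy ← 0.7·2.786 = 1.950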